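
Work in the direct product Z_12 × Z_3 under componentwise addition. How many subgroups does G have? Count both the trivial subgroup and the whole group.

18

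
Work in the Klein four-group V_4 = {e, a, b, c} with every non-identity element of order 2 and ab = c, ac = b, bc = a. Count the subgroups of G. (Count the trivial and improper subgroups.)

|G| = 4, so by Lagrange every subgroup order divides 4. Divisors: 1, 2, 4.
Subgroups by order — order 1: 1; order 2: 3; order 4: 1.
Total: 1 + 3 + 1 = 5.

5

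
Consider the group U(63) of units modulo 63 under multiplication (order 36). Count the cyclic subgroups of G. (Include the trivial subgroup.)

Group the elements of G by the cyclic subgroup they generate; each cyclic subgroup of order d accounts for φ(d) elements.
Cyclic subgroups by order — order 1: 1; order 2: 3; order 3: 4; order 6: 12.
Total: 20.

20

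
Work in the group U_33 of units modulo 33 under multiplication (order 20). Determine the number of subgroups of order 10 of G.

|G| = 20 and 10 | 20, so subgroups of order 10 are possible by Lagrange.
The subgroups of order 10 are: {1, 4, 7, 10, 13, 16, 19, 25, 28, 31}; {1, 4, 5, 14, 16, 20, 23, 25, 26, 31}; {1, 2, 4, 8, 16, 17, 25, 29, 31, 32}.
So G has 3 subgroups of order 10.

3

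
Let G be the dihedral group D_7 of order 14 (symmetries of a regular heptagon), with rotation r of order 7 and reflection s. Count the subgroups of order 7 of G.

|G| = 14 and 7 | 14, so subgroups of order 7 are possible by Lagrange.
The subgroups of order 7 are: {e, r, r^2, r^3, r^4, r^5, r^6}.
So G has 1 subgroup of order 7.

1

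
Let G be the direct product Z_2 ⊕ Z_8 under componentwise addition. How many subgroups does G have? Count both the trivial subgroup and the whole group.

|G| = 16, so by Lagrange every subgroup order divides 16. Divisors: 1, 2, 4, 8, 16.
Subgroups by order — order 1: 1; order 2: 3; order 4: 3; order 8: 3; order 16: 1.
Total: 1 + 3 + 3 + 3 + 1 = 11.

11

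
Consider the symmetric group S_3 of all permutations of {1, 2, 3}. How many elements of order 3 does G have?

2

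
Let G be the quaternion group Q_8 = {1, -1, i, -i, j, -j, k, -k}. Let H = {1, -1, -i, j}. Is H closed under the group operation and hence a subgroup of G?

No

-i ∈ H but its inverse i ∉ H, so H is not a subgroup.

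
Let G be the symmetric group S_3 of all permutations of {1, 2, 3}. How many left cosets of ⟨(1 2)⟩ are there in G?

|⟨(1 2)⟩| = 2 and |G| = 6.
By Lagrange, [G : H] = |G|/|H| = 6/2 = 3.

3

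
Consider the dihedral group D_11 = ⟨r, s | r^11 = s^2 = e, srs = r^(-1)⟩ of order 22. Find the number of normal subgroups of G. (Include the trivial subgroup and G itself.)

G has 14 subgroups. Checking conjugation-invariance by order — order 1: 1/1 normal; order 2: 0/11 normal; order 11: 1/1 normal; order 22: 1/1 normal.
Total normal subgroups: 3.

3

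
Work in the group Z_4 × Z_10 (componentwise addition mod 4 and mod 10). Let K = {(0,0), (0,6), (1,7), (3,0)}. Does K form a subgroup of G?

No

(1,7) ∈ K but its inverse (3,3) ∉ K, so K is not a subgroup.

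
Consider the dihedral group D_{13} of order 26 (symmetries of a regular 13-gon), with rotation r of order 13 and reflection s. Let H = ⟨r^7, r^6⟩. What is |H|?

|⟨r^7⟩| = 13 and |⟨r^6⟩| = 13, so |H| is a multiple of lcm(13, 13) = 13 and divides |G| = 26.
Closing under the operation: H = {e, r, r^2, r^3, r^4, r^5, r^6, r^7, r^8, r^9, r^10, r^11, r^12}, so |H| = 13.

13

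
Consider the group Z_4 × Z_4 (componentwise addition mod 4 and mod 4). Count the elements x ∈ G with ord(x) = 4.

12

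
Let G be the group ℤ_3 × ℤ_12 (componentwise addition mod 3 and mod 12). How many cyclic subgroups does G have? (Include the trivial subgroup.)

Group the elements of G by the cyclic subgroup they generate; each cyclic subgroup of order d accounts for φ(d) elements.
Cyclic subgroups by order — order 1: 1; order 2: 1; order 3: 4; order 4: 1; order 6: 4; order 12: 4.
Total: 15.

15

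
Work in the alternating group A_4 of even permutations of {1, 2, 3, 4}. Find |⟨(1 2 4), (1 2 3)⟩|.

|⟨(1 2 4)⟩| = 3 and |⟨(1 2 3)⟩| = 3, so |H| is a multiple of lcm(3, 3) = 3 and divides |G| = 12.
Closing {(1 2 4), (1 2 3)} under the group operation gives all of G, so |H| = 12.

12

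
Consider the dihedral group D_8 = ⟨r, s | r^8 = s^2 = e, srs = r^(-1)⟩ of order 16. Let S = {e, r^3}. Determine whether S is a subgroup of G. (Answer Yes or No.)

r^3 ∈ S but its inverse r^5 ∉ S, so S is not a subgroup.

No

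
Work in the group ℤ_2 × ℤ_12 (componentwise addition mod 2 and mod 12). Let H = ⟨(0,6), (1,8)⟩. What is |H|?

12

|⟨(0,6)⟩| = 2 and |⟨(1,8)⟩| = 6, so |H| is a multiple of lcm(2, 6) = 6 and divides |G| = 24.
Closing under the operation: H = {(0,0), (0,2), (0,4), (0,6), (0,8), (0,10), (1,0), (1,2), (1,4), (1,6), (1,8), (1,10)}, so |H| = 12.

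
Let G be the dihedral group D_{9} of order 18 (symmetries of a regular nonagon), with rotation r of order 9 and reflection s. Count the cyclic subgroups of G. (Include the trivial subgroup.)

A cyclic subgroup of order d is generated by each of its φ(d) elements of order d, so the cyclic subgroups of order d number (#elements of order d)/φ(d).
Cyclic subgroups by order — order 1: 1; order 2: 9; order 3: 1; order 9: 1.
Total: 12.

12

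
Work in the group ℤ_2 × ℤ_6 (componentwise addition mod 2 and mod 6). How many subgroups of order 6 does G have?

3

|G| = 12 and 6 | 12, so subgroups of order 6 are possible by Lagrange.
The subgroups of order 6 are: {(0,0), (0,1), (0,2), (0,3), (0,4), (0,5)}; {(0,0), (0,2), (0,4), (1,0), (1,2), (1,4)}; {(0,0), (0,2), (0,4), (1,1), (1,3), (1,5)}.
So G has 3 subgroups of order 6.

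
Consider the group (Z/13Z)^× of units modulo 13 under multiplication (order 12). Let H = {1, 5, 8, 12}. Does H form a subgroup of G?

|H| = 4 divides |G| = 12, consistent with Lagrange.
H contains the identity, every element's inverse is in H, and H is closed under ·: it is a subgroup.
In fact H = ⟨8⟩.

Yes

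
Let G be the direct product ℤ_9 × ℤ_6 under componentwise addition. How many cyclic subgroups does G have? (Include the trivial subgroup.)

16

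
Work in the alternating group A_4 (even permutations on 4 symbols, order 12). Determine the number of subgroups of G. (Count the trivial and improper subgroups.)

|G| = 12, so by Lagrange every subgroup order divides 12. Divisors: 1, 2, 3, 4, 6, 12.
Subgroups by order — order 1: 1; order 2: 3; order 3: 4; order 4: 1; order 6: 0; order 12: 1.
Total: 1 + 3 + 4 + 1 + 0 + 1 = 10.

10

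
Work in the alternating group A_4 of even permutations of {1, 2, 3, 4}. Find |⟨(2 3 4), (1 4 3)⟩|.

|⟨(2 3 4)⟩| = 3 and |⟨(1 4 3)⟩| = 3, so |H| is a multiple of lcm(3, 3) = 3 and divides |G| = 12.
Closing {(2 3 4), (1 4 3)} under the group operation gives all of G, so |H| = 12.

12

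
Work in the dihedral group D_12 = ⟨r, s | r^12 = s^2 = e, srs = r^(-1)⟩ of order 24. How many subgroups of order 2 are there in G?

13

|G| = 24 and 2 | 24, so subgroups of order 2 are possible by Lagrange.
The subgroups of order 2 are: {e, r^10s}; {e, r^11s}; {e, r^2s}; {e, r^3s}; … (13 in all).
So G has 13 subgroups of order 2.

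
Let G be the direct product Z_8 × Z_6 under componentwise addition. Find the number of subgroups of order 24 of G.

3

|G| = 48 and 24 | 48, so subgroups of order 24 are possible by Lagrange.
The subgroups of order 24 are: {(0,0), (0,1), (0,2), (0,3), (0,4), (0,5), (2,0), (2,1), (2,2), (2,3), (2,4), (2,5), (4,0), (4,1), (4,2), (4,3), (4,4), (4,5), (6,0), (6,1), (6,2), (6,3), (6,4), (6,5)}; {(0,0), (0,2), (0,4), (1,0), (1,2), (1,4), (2,0), (2,2), (2,4), (3,0), (3,2), (3,4), (4,0), (4,2), (4,4), (5,0), (5,2), (5,4), (6,0), (6,2), (6,4), (7,0), (7,2), (7,4)}; {(0,0), (0,2), (0,4), (1,1), (1,3), (1,5), (2,0), (2,2), (2,4), (3,1), (3,3), (3,5), (4,0), (4,2), (4,4), (5,1), (5,3), (5,5), (6,0), (6,2), (6,4), (7,1), (7,3), (7,5)}.
So G has 3 subgroups of order 24.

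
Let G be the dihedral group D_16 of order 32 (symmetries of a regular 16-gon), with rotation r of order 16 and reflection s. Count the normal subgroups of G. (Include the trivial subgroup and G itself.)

8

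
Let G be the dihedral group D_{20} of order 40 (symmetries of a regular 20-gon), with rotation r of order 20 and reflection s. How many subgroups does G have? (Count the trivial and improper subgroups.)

48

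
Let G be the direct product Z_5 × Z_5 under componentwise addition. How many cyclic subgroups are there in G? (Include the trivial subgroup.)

7

A cyclic subgroup of order d is generated by each of its φ(d) elements of order d, so the cyclic subgroups of order d number (#elements of order d)/φ(d).
Cyclic subgroups by order — order 1: 1; order 5: 6.
Total: 7.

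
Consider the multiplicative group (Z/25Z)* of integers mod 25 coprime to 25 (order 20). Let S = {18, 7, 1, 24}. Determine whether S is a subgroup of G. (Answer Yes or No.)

Yes

|S| = 4 divides |G| = 20, consistent with Lagrange.
S contains the identity, every element's inverse is in S, and S is closed under ·: it is a subgroup.
In fact S = ⟨18⟩.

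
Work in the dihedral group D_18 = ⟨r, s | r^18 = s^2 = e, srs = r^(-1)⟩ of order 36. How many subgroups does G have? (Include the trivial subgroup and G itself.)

|G| = 36, so by Lagrange every subgroup order divides 36. Divisors: 1, 2, 3, 4, 6, 9, 12, 18, 36.
Subgroups by order — order 1: 1; order 2: 19; order 3: 1; order 4: 9; order 6: 7; order 9: 1; order 12: 3; order 18: 3; order 36: 1.
Total: 1 + 19 + 1 + 9 + 7 + 1 + 3 + 3 + 1 = 45.

45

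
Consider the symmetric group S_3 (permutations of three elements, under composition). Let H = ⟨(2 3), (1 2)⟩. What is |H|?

|⟨(2 3)⟩| = 2 and |⟨(1 2)⟩| = 2, so |H| is a multiple of lcm(2, 2) = 2 and divides |G| = 6.
Closing {(2 3), (1 2)} under the group operation gives all of G, so |H| = 6.

6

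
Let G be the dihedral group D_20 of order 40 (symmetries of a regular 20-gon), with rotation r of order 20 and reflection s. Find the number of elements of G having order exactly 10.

4

The elements of order 10 are: r^2, r^6, r^14, r^18.
That's 4.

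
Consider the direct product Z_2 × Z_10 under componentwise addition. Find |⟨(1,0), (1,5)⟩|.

4

|⟨(1,0)⟩| = 2 and |⟨(1,5)⟩| = 2, so |H| is a multiple of lcm(2, 2) = 2 and divides |G| = 20.
Closing under the operation: H = {(0,0), (0,5), (1,0), (1,5)}, so |H| = 4.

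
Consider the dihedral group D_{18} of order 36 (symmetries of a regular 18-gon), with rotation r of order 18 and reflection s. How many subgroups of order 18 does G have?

|G| = 36 and 18 | 36, so subgroups of order 18 are possible by Lagrange.
The subgroups of order 18 are: {e, r, r^2, r^3, r^4, r^5, r^6, r^7, r^8, r^9, r^10, r^11, r^12, r^13, r^14, r^15, r^16, r^17}; {e, r^2, r^4, r^6, r^8, r^10, r^12, r^14, r^16, s, r^2s, r^4s, r^6s, r^8s, r^10s, r^12s, r^14s, r^16s}; {e, r^2, r^4, r^6, r^8, r^10, r^12, r^14, r^16, rs, r^3s, r^5s, r^7s, r^9s, r^11s, r^13s, r^15s, r^17s}.
So G has 3 subgroups of order 18.

3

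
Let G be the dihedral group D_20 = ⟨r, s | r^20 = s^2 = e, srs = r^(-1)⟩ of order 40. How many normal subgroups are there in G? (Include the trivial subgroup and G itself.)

9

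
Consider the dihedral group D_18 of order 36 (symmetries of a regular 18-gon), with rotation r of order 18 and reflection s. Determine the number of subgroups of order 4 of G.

9

|G| = 36 and 4 | 36, so subgroups of order 4 are possible by Lagrange.
The subgroups of order 4 are: {e, r^9, rs, r^10s}; {e, r^9, r^2s, r^11s}; {e, r^9, r^3s, r^12s}; {e, r^9, r^4s, r^13s}; … (9 in all).
So G has 9 subgroups of order 4.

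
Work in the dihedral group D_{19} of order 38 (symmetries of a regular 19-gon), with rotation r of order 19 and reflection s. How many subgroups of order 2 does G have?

|G| = 38 and 2 | 38, so subgroups of order 2 are possible by Lagrange.
The subgroups of order 2 are: {e, r^10s}; {e, r^11s}; {e, r^12s}; {e, r^13s}; … (19 in all).
So G has 19 subgroups of order 2.

19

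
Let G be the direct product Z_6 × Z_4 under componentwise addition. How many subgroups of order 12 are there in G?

3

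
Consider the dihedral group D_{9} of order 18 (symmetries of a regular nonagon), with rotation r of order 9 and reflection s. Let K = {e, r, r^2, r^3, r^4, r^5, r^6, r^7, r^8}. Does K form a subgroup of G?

|K| = 9 divides |G| = 18, consistent with Lagrange.
K contains the identity, every element's inverse is in K, and K is closed under ·: it is a subgroup.
In fact K = ⟨r^4⟩.

Yes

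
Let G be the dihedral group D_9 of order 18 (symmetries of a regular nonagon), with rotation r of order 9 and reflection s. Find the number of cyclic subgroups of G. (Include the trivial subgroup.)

12

Group the elements of G by the cyclic subgroup they generate; each cyclic subgroup of order d accounts for φ(d) elements.
Cyclic subgroups by order — order 1: 1; order 2: 9; order 3: 1; order 9: 1.
Total: 12.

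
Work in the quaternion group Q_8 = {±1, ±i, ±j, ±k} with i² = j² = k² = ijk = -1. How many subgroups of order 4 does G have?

3

|G| = 8 and 4 | 8, so subgroups of order 4 are possible by Lagrange.
The subgroups of order 4 are: {1, -1, i, -i}; {1, -1, j, -j}; {1, -1, k, -k}.
So G has 3 subgroups of order 4.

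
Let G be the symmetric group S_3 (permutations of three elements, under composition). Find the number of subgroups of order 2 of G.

3

|G| = 6 and 2 | 6, so subgroups of order 2 are possible by Lagrange.
The subgroups of order 2 are: {e, (1 2)}; {e, (1 3)}; {e, (2 3)}.
So G has 3 subgroups of order 2.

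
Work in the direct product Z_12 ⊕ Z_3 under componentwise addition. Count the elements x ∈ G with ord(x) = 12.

16

An element (a,b) has order lcm(ord(a), ord(b)); count pairs with lcm equal to 12.
Enumerating gives 16 such elements.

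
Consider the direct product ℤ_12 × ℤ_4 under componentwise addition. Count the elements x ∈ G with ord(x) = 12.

24

An element (a,b) has order lcm(ord(a), ord(b)); count pairs with lcm equal to 12.
Enumerating gives 24 such elements.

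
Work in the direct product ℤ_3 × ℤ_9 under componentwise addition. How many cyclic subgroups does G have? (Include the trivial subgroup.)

Group the elements of G by the cyclic subgroup they generate; each cyclic subgroup of order d accounts for φ(d) elements.
Cyclic subgroups by order — order 1: 1; order 3: 4; order 9: 3.
Total: 8.

8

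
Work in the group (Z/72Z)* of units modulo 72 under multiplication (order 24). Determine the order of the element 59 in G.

Compute successive powers of 59 mod 72: 59, 25, 35, 49, 11, 1; 59^6 ≡ 1 (mod 72).
So |⟨59⟩| = 6.

6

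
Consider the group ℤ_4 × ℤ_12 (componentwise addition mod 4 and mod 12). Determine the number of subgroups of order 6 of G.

3

|G| = 48 and 6 | 48, so subgroups of order 6 are possible by Lagrange.
The subgroups of order 6 are: {(0,0), (0,2), (0,4), (0,6), (0,8), (0,10)}; {(0,0), (0,4), (0,8), (2,0), (2,4), (2,8)}; {(0,0), (0,4), (0,8), (2,2), (2,6), (2,10)}.
So G has 3 subgroups of order 6.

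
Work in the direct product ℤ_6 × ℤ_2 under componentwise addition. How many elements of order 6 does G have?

An element (a,b) has order lcm(ord(a), ord(b)); count pairs with lcm equal to 6.
Enumerating gives 6 such elements.

6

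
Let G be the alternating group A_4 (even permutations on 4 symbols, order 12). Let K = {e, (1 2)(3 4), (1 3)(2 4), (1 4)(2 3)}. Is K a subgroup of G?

|K| = 4 divides |G| = 12, consistent with Lagrange.
K contains the identity, every element's inverse is in K, and K is closed under ∘: it is a subgroup.

Yes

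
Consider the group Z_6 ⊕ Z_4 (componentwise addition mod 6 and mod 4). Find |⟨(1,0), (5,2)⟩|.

|⟨(1,0)⟩| = 6 and |⟨(5,2)⟩| = 6, so |H| is a multiple of lcm(6, 6) = 6 and divides |G| = 24.
Closing under the operation: H = {(0,0), (0,2), (1,0), (1,2), (2,0), (2,2), (3,0), (3,2), (4,0), (4,2), (5,0), (5,2)}, so |H| = 12.

12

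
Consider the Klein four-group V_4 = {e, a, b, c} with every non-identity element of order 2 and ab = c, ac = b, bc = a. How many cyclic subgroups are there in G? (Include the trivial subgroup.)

4

A cyclic subgroup of order d is generated by each of its φ(d) elements of order d, so the cyclic subgroups of order d number (#elements of order d)/φ(d).
Cyclic subgroups by order — order 1: 1; order 2: 3.
Total: 4.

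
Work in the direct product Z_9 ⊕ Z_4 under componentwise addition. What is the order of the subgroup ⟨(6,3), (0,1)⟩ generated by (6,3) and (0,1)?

12

|⟨(6,3)⟩| = 12 and |⟨(0,1)⟩| = 4, so |H| is a multiple of lcm(12, 4) = 12 and divides |G| = 36.
Closing under the operation: H = {(0,0), (0,1), (0,2), (0,3), (3,0), (3,1), (3,2), (3,3), (6,0), (6,1), (6,2), (6,3)}, so |H| = 12.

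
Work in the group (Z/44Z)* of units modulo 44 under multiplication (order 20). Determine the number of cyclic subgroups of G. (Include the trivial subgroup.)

8

Each element a generates a cyclic subgroup ⟨a⟩; distinct elements may generate the same one (a cyclic group of order d has φ(d) generators).
Cyclic subgroups by order — order 1: 1; order 2: 3; order 5: 1; order 10: 3.
Total: 8.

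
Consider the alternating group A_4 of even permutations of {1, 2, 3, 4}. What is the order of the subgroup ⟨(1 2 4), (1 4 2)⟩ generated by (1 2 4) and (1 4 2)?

|⟨(1 2 4)⟩| = 3 and |⟨(1 4 2)⟩| = 3, so |H| is a multiple of lcm(3, 3) = 3 and divides |G| = 12.
Closing under the operation: H = {e, (1 2 4), (1 4 2)}, so |H| = 3.

3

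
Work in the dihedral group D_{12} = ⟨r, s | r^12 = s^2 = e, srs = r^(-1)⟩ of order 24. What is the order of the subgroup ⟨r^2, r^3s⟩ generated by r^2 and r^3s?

12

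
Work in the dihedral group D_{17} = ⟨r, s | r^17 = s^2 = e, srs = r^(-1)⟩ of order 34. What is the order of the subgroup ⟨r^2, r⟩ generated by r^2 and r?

|⟨r^2⟩| = 17 and |⟨r⟩| = 17, so |H| is a multiple of lcm(17, 17) = 17 and divides |G| = 34.
Closing under the operation: H = {e, r, r^2, r^3, r^4, r^5, r^6, r^7, r^8, r^9, r^10, r^11, r^12, r^13, r^14, r^15, r^16}, so |H| = 17.

17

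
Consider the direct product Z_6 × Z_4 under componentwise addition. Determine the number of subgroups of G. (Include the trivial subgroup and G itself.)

|G| = 24, so by Lagrange every subgroup order divides 24. Divisors: 1, 2, 3, 4, 6, 8, 12, 24.
Subgroups by order — order 1: 1; order 2: 3; order 3: 1; order 4: 3; order 6: 3; order 8: 1; order 12: 3; order 24: 1.
Total: 1 + 3 + 1 + 3 + 3 + 1 + 3 + 1 = 16.

16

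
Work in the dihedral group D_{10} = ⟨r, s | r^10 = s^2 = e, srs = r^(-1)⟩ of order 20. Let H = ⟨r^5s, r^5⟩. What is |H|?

4

|⟨r^5s⟩| = 2 and |⟨r^5⟩| = 2, so |H| is a multiple of lcm(2, 2) = 2 and divides |G| = 20.
Closing under the operation: H = {e, r^5, s, r^5s}, so |H| = 4.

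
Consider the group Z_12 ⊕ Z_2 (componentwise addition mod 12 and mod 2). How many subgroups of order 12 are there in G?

|G| = 24 and 12 | 24, so subgroups of order 12 are possible by Lagrange.
The subgroups of order 12 are: {(0,0), (0,1), (2,0), (2,1), (4,0), (4,1), (6,0), (6,1), (8,0), (8,1), (10,0), (10,1)}; {(0,0), (1,0), (2,0), (3,0), (4,0), (5,0), (6,0), (7,0), (8,0), (9,0), (10,0), (11,0)}; {(0,0), (1,1), (2,0), (3,1), (4,0), (5,1), (6,0), (7,1), (8,0), (9,1), (10,0), (11,1)}.
So G has 3 subgroups of order 12.

3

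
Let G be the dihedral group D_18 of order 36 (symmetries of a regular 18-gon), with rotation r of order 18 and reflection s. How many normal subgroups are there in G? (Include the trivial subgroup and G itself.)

G has 45 subgroups. Checking conjugation-invariance by order — order 1: 1/1 normal; order 2: 1/19 normal; order 3: 1/1 normal; order 4: 0/9 normal; order 6: 1/7 normal; order 9: 1/1 normal; order 12: 0/3 normal; order 18: 3/3 normal; order 36: 1/1 normal.
Total normal subgroups: 9.

9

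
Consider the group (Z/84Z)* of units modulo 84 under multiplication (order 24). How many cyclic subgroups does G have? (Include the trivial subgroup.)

16

Group the elements of G by the cyclic subgroup they generate; each cyclic subgroup of order d accounts for φ(d) elements.
Cyclic subgroups by order — order 1: 1; order 2: 7; order 3: 1; order 6: 7.
Total: 16.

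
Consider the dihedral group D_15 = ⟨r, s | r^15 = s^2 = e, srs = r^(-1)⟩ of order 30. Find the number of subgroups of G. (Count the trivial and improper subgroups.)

28

|G| = 30, so by Lagrange every subgroup order divides 30. Divisors: 1, 2, 3, 5, 6, 10, 15, 30.
Subgroups by order — order 1: 1; order 2: 15; order 3: 1; order 5: 1; order 6: 5; order 10: 3; order 15: 1; order 30: 1.
Total: 1 + 15 + 1 + 1 + 5 + 3 + 1 + 1 = 28.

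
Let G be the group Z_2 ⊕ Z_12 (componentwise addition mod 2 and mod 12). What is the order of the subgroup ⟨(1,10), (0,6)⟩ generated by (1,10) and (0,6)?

|⟨(1,10)⟩| = 6 and |⟨(0,6)⟩| = 2, so |H| is a multiple of lcm(6, 2) = 6 and divides |G| = 24.
Closing under the operation: H = {(0,0), (0,2), (0,4), (0,6), (0,8), (0,10), (1,0), (1,2), (1,4), (1,6), (1,8), (1,10)}, so |H| = 12.

12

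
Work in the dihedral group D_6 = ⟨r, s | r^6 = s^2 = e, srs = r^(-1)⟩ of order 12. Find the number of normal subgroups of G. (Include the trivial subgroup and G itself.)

7

G has 16 subgroups. Checking conjugation-invariance by order — order 1: 1/1 normal; order 2: 1/7 normal; order 3: 1/1 normal; order 4: 0/3 normal; order 6: 3/3 normal; order 12: 1/1 normal.
Total normal subgroups: 7.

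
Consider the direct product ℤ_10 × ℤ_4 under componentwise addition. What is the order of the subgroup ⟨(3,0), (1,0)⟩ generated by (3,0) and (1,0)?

|⟨(3,0)⟩| = 10 and |⟨(1,0)⟩| = 10, so |H| is a multiple of lcm(10, 10) = 10 and divides |G| = 40.
Closing under the operation: H = {(0,0), (1,0), (2,0), (3,0), (4,0), (5,0), (6,0), (7,0), (8,0), (9,0)}, so |H| = 10.

10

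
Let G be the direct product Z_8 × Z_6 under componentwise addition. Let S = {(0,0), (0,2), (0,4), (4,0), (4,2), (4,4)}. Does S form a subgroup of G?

Yes

|S| = 6 divides |G| = 48, consistent with Lagrange.
S contains the identity, every element's inverse is in S, and S is closed under +: it is a subgroup.
In fact S = ⟨(4,4)⟩.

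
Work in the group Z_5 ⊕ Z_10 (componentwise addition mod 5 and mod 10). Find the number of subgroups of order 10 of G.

|G| = 50 and 10 | 50, so subgroups of order 10 are possible by Lagrange.
The subgroups of order 10 are: {(0,0), (0,1), (0,2), (0,3), (0,4), (0,5), (0,6), (0,7), (0,8), (0,9)}; {(0,0), (0,5), (1,0), (1,5), (2,0), (2,5), (3,0), (3,5), (4,0), (4,5)}; {(0,0), (0,5), (1,1), (1,6), (2,2), (2,7), (3,3), (3,8), (4,4), (4,9)}; {(0,0), (0,5), (1,2), (1,7), (2,4), (2,9), (3,1), (3,6), (4,3), (4,8)}; … (6 in all).
So G has 6 subgroups of order 10.

6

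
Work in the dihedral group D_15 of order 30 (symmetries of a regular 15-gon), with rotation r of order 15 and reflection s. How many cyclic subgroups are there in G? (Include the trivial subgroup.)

Group the elements of G by the cyclic subgroup they generate; each cyclic subgroup of order d accounts for φ(d) elements.
Cyclic subgroups by order — order 1: 1; order 2: 15; order 3: 1; order 5: 1; order 15: 1.
Total: 19.

19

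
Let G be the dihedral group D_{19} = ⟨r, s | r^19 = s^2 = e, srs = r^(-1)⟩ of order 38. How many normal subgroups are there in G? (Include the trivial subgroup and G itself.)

G has 22 subgroups. Checking conjugation-invariance by order — order 1: 1/1 normal; order 2: 0/19 normal; order 19: 1/1 normal; order 38: 1/1 normal.
Total normal subgroups: 3.

3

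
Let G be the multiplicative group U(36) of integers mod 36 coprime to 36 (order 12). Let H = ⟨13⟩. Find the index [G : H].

|⟨13⟩| = 3 and |G| = 12.
By Lagrange, [G : H] = |G|/|H| = 12/3 = 4.

4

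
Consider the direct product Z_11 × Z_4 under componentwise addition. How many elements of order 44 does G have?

An element (a,b) has order lcm(ord(a), ord(b)); count pairs with lcm equal to 44.
Enumerating gives 20 such elements.

20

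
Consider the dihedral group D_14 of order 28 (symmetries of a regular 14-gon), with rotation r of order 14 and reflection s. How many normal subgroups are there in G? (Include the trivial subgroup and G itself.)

7

G has 28 subgroups. Checking conjugation-invariance by order — order 1: 1/1 normal; order 2: 1/15 normal; order 4: 0/7 normal; order 7: 1/1 normal; order 14: 3/3 normal; order 28: 1/1 normal.
Total normal subgroups: 7.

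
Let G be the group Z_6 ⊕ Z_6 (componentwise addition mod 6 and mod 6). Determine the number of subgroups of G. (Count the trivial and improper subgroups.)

30

|G| = 36, so by Lagrange every subgroup order divides 36. Divisors: 1, 2, 3, 4, 6, 9, 12, 18, 36.
Subgroups by order — order 1: 1; order 2: 3; order 3: 4; order 4: 1; order 6: 12; order 9: 1; order 12: 4; order 18: 3; order 36: 1.
Total: 1 + 3 + 4 + 1 + 12 + 1 + 4 + 3 + 1 = 30.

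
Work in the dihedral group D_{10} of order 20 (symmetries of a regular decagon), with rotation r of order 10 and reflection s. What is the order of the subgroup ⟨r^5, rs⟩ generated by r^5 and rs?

4

|⟨r^5⟩| = 2 and |⟨rs⟩| = 2, so |H| is a multiple of lcm(2, 2) = 2 and divides |G| = 20.
Closing under the operation: H = {e, r^5, rs, r^6s}, so |H| = 4.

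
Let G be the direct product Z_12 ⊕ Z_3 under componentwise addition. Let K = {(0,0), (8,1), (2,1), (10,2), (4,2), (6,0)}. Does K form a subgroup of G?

|K| = 6 divides |G| = 36, consistent with Lagrange.
K contains the identity, every element's inverse is in K, and K is closed under +: it is a subgroup.
In fact K = ⟨(10,2)⟩.

Yes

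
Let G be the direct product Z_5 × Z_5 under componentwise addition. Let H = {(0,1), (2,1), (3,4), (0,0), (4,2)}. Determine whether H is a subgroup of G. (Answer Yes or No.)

(0,1) ∈ H but its inverse (0,4) ∉ H, so H is not a subgroup.

No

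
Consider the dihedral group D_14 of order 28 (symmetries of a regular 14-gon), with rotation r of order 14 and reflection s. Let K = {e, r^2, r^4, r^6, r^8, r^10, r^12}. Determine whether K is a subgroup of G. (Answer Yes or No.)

Yes

|K| = 7 divides |G| = 28, consistent with Lagrange.
K contains the identity, every element's inverse is in K, and K is closed under ·: it is a subgroup.
In fact K = ⟨r^4⟩.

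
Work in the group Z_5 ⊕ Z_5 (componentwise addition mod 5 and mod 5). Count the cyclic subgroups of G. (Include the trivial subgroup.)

7

Group the elements of G by the cyclic subgroup they generate; each cyclic subgroup of order d accounts for φ(d) elements.
Cyclic subgroups by order — order 1: 1; order 5: 6.
Total: 7.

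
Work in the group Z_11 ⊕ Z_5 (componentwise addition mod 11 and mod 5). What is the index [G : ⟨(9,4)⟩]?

|⟨(9,4)⟩| = 55 and |G| = 55.
By Lagrange, [G : H] = |G|/|H| = 55/55 = 1.

1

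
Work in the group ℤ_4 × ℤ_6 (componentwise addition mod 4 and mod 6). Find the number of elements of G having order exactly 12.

8

An element (a,b) has order lcm(ord(a), ord(b)); count pairs with lcm equal to 12.
Enumerating gives 8 such elements.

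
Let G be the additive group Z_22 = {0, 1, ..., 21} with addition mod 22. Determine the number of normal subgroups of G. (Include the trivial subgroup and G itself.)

G is abelian, so every subgroup is normal.
G has 4 subgroups in total, hence 4 normal subgroups.

4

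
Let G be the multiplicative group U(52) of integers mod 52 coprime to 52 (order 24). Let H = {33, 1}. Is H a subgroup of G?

33 ∈ H but its inverse 41 ∉ H, so H is not a subgroup.

No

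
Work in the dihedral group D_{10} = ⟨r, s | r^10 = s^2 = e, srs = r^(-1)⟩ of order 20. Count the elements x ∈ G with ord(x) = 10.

The elements of order 10 are: r, r^3, r^7, r^9.
That's 4.

4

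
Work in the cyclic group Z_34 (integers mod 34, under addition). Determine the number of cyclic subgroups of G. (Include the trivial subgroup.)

Group the elements of G by the cyclic subgroup they generate; each cyclic subgroup of order d accounts for φ(d) elements.
Cyclic subgroups by order — order 1: 1; order 2: 1; order 17: 1; order 34: 1.
Total: 4.

4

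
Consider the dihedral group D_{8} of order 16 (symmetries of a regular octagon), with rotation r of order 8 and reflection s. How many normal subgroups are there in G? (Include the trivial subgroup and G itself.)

G has 19 subgroups. Checking conjugation-invariance by order — order 1: 1/1 normal; order 2: 1/9 normal; order 4: 1/5 normal; order 8: 3/3 normal; order 16: 1/1 normal.
Total normal subgroups: 7.

7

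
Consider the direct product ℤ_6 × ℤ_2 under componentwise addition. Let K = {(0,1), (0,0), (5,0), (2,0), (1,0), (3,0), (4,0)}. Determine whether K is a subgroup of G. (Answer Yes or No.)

|K| = 7 does not divide |G| = 12, so by Lagrange K is not a subgroup.

No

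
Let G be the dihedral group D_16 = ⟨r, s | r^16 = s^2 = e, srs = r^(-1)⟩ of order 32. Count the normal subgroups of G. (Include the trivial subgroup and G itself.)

8

G has 36 subgroups. Checking conjugation-invariance by order — order 1: 1/1 normal; order 2: 1/17 normal; order 4: 1/9 normal; order 8: 1/5 normal; order 16: 3/3 normal; order 32: 1/1 normal.
Total normal subgroups: 8.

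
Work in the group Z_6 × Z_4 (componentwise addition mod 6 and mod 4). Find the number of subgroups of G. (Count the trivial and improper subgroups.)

16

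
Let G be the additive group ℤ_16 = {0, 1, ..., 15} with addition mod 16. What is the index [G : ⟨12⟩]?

4

|⟨12⟩| = 4 and |G| = 16.
By Lagrange, [G : H] = |G|/|H| = 16/4 = 4.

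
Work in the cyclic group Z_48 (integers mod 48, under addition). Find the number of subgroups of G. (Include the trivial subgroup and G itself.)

10

A cyclic group of order 48 has exactly one subgroup for each divisor of 48.
Divisors of 48: 1, 2, 3, 4, 6, 8, 12, 16, 24, 48.
So Z_48 has 10 subgroups.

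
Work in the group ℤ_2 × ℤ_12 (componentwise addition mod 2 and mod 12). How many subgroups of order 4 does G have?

|G| = 24 and 4 | 24, so subgroups of order 4 are possible by Lagrange.
The subgroups of order 4 are: {(0,0), (0,3), (0,6), (0,9)}; {(0,0), (0,6), (1,0), (1,6)}; {(0,0), (0,6), (1,3), (1,9)}.
So G has 3 subgroups of order 4.

3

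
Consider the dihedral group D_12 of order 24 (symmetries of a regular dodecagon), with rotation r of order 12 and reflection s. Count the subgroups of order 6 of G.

|G| = 24 and 6 | 24, so subgroups of order 6 are possible by Lagrange.
The subgroups of order 6 are: {e, r^2, r^4, r^6, r^8, r^10}; {e, r^4, r^8, r^2s, r^6s, r^10s}; {e, r^4, r^8, r^3s, r^7s, r^11s}; {e, r^4, r^8, s, r^4s, r^8s}; … (5 in all).
So G has 5 subgroups of order 6.

5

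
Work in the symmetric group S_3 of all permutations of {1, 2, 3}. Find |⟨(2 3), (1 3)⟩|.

6

|⟨(2 3)⟩| = 2 and |⟨(1 3)⟩| = 2, so |H| is a multiple of lcm(2, 2) = 2 and divides |G| = 6.
Closing {(2 3), (1 3)} under the group operation gives all of G, so |H| = 6.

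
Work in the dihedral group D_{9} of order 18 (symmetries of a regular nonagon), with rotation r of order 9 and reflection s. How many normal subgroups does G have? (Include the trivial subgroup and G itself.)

4

G has 16 subgroups. Checking conjugation-invariance by order — order 1: 1/1 normal; order 2: 0/9 normal; order 3: 1/1 normal; order 6: 0/3 normal; order 9: 1/1 normal; order 18: 1/1 normal.
Total normal subgroups: 4.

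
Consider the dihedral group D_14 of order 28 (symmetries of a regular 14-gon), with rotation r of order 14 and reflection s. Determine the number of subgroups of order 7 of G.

|G| = 28 and 7 | 28, so subgroups of order 7 are possible by Lagrange.
The subgroups of order 7 are: {e, r^2, r^4, r^6, r^8, r^10, r^12}.
So G has 1 subgroup of order 7.

1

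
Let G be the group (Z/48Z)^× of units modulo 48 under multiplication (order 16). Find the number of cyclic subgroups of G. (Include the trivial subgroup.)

Group the elements of G by the cyclic subgroup they generate; each cyclic subgroup of order d accounts for φ(d) elements.
Cyclic subgroups by order — order 1: 1; order 2: 7; order 4: 4.
Total: 12.

12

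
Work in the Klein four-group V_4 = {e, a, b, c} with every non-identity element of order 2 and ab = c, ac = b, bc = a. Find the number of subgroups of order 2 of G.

3

|G| = 4 and 2 | 4, so subgroups of order 2 are possible by Lagrange.
The subgroups of order 2 are: {e, a}; {e, b}; {e, c}.
So G has 3 subgroups of order 2.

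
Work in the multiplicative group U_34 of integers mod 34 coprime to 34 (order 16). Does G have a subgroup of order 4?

4 | 16. A subgroup of order 4 is {1, 13, 21, 33}.

Yes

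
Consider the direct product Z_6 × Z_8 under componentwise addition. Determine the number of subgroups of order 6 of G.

|G| = 48 and 6 | 48, so subgroups of order 6 are possible by Lagrange.
The subgroups of order 6 are: {(0,0), (0,4), (2,0), (2,4), (4,0), (4,4)}; {(0,0), (1,0), (2,0), (3,0), (4,0), (5,0)}; {(0,0), (1,4), (2,0), (3,4), (4,0), (5,4)}.
So G has 3 subgroups of order 6.

3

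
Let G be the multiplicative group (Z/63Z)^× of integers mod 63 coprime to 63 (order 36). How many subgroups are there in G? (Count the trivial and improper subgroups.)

30

|G| = 36, so by Lagrange every subgroup order divides 36. Divisors: 1, 2, 3, 4, 6, 9, 12, 18, 36.
Subgroups by order — order 1: 1; order 2: 3; order 3: 4; order 4: 1; order 6: 12; order 9: 1; order 12: 4; order 18: 3; order 36: 1.
Total: 1 + 3 + 4 + 1 + 12 + 1 + 4 + 3 + 1 = 30.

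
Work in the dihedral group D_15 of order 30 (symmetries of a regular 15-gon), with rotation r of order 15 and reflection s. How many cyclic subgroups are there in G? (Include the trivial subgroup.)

Group the elements of G by the cyclic subgroup they generate; each cyclic subgroup of order d accounts for φ(d) elements.
Cyclic subgroups by order — order 1: 1; order 2: 15; order 3: 1; order 5: 1; order 15: 1.
Total: 19.

19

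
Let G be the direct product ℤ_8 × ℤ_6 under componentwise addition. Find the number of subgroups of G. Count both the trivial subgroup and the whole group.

|G| = 48, so by Lagrange every subgroup order divides 48. Divisors: 1, 2, 3, 4, 6, 8, 12, 16, 24, 48.
Subgroups by order — order 1: 1; order 2: 3; order 3: 1; order 4: 3; order 6: 3; order 8: 3; order 12: 3; order 16: 1; order 24: 3; order 48: 1.
Total: 1 + 3 + 1 + 3 + 3 + 3 + 3 + 1 + 3 + 1 = 22.

22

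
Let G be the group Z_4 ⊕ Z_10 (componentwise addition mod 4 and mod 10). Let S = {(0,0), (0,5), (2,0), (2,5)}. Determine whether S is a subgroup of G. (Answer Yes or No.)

|S| = 4 divides |G| = 40, consistent with Lagrange.
S contains the identity, every element's inverse is in S, and S is closed under +: it is a subgroup.

Yes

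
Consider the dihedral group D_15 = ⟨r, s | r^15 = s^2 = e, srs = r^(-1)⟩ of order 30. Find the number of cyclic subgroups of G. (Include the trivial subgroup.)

Group the elements of G by the cyclic subgroup they generate; each cyclic subgroup of order d accounts for φ(d) elements.
Cyclic subgroups by order — order 1: 1; order 2: 15; order 3: 1; order 5: 1; order 15: 1.
Total: 19.

19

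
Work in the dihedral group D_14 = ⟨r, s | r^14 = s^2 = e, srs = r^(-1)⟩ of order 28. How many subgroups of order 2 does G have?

|G| = 28 and 2 | 28, so subgroups of order 2 are possible by Lagrange.
The subgroups of order 2 are: {e, r^10s}; {e, r^11s}; {e, r^12s}; {e, r^13s}; … (15 in all).
So G has 15 subgroups of order 2.

15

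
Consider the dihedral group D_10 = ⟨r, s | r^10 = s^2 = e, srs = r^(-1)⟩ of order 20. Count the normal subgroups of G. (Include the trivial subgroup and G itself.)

G has 22 subgroups. Checking conjugation-invariance by order — order 1: 1/1 normal; order 2: 1/11 normal; order 4: 0/5 normal; order 5: 1/1 normal; order 10: 3/3 normal; order 20: 1/1 normal.
Total normal subgroups: 7.

7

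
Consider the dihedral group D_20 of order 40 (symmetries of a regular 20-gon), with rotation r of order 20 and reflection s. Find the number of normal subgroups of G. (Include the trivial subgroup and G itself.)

G has 48 subgroups. Checking conjugation-invariance by order — order 1: 1/1 normal; order 2: 1/21 normal; order 4: 1/11 normal; order 5: 1/1 normal; order 8: 0/5 normal; order 10: 1/5 normal; order 20: 3/3 normal; order 40: 1/1 normal.
Total normal subgroups: 9.

9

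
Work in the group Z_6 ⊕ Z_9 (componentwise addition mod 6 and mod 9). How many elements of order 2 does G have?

An element (a,b) has order lcm(ord(a), ord(b)); count pairs with lcm equal to 2.
Enumerating gives 1 such elements.

1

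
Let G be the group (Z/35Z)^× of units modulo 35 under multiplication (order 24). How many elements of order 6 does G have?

The elements of order 6 are: 4, 9, 19, 24, 26, 31.
That's 6.

6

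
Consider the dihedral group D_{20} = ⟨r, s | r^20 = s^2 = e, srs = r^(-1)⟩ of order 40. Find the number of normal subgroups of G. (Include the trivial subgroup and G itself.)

G has 48 subgroups. Checking conjugation-invariance by order — order 1: 1/1 normal; order 2: 1/21 normal; order 4: 1/11 normal; order 5: 1/1 normal; order 8: 0/5 normal; order 10: 1/5 normal; order 20: 3/3 normal; order 40: 1/1 normal.
Total normal subgroups: 9.

9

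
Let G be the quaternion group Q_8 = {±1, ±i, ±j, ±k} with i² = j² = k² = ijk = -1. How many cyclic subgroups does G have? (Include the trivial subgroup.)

Each element a generates a cyclic subgroup ⟨a⟩; distinct elements may generate the same one (a cyclic group of order d has φ(d) generators).
Cyclic subgroups by order — order 1: 1; order 2: 1; order 4: 3.
Total: 5.

5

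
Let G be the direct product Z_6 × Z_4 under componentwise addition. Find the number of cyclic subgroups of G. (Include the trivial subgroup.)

12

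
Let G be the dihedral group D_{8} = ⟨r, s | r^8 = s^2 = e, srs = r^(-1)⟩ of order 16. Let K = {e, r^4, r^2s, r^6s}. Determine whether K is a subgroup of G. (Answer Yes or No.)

Yes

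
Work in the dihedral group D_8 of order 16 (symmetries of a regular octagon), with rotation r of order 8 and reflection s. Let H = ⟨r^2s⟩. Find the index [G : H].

8

|⟨r^2s⟩| = 2 and |G| = 16.
By Lagrange, [G : H] = |G|/|H| = 16/2 = 8.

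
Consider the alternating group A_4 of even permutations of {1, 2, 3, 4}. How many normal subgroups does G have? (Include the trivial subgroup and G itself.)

3

G has 10 subgroups. Checking conjugation-invariance by order — order 1: 1/1 normal; order 2: 0/3 normal; order 3: 0/4 normal; order 4: 1/1 normal; order 12: 1/1 normal.
Total normal subgroups: 3.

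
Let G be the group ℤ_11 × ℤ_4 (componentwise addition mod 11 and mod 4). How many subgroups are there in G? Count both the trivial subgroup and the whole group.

|G| = 44, so by Lagrange every subgroup order divides 44. Divisors: 1, 2, 4, 11, 22, 44.
Subgroups by order — order 1: 1; order 2: 1; order 4: 1; order 11: 1; order 22: 1; order 44: 1.
Total: 1 + 1 + 1 + 1 + 1 + 1 = 6.

6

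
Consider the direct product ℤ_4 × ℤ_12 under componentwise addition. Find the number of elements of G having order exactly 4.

An element (a,b) has order lcm(ord(a), ord(b)); count pairs with lcm equal to 4.
Enumerating gives 12 such elements.

12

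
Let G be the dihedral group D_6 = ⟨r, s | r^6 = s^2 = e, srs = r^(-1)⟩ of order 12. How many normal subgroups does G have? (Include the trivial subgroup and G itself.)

7

G has 16 subgroups. Checking conjugation-invariance by order — order 1: 1/1 normal; order 2: 1/7 normal; order 3: 1/1 normal; order 4: 0/3 normal; order 6: 3/3 normal; order 12: 1/1 normal.
Total normal subgroups: 7.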